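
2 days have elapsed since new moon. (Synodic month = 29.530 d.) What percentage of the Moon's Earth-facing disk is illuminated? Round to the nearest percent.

Elongation θ = 360° × 2/29.530 ≈ 24.4°.
cos 24.4° = 0.911, so f = (1 − 0.911)/2 = 0.045, so 4%.

4%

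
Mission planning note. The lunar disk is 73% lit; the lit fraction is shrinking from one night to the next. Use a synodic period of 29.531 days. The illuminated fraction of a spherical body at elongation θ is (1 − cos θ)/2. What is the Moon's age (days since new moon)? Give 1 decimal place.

19.9 days

From f = (1 − cos θ)/2: cos θ = 1 − 2×0.73 = -0.460; arccos → 117.4°.
Since the Moon is past full (waning), take the reflex angle: θ = 360° − 117.4° = 242.6°.
At 360°/29.531 d per day, 242.6° corresponds to 19.90 days.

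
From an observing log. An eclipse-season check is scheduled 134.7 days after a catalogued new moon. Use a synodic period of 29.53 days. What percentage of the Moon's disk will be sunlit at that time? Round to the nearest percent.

134.7 d spans 4 complete synodic months (4 × 29.53 = 118.12 d) plus 16.58 d.
The Moon has covered 16.58/29.53 of its cycle, so θ ≈ 360° × 16.58/29.53 = 202.1°.
With cos θ = (-0.926), the lit fraction is (1 − (-0.926))/2 ≈ 0.963, so 96%.

96%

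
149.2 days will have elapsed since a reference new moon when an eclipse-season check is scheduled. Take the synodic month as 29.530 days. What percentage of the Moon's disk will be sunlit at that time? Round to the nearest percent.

149.2 d spans 5 complete synodic months (5 × 29.530 = 147.65 d) plus 1.55 d.
The Moon has covered 1.55/29.530 of its cycle, so θ ≈ 360° × 1.55/29.530 = 18.9°.
cos 18.9° = 0.946, so f = (1 − 0.946)/2 = 0.027, so 3%.

3%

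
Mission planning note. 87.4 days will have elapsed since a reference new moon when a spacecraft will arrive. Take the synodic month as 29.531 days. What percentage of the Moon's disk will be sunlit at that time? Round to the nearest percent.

87.4/29.531 = 2.960 lunations, so 2 complete cycles and 28.34 d into the next.
Elongation θ = 360° × 28.34/29.531 ≈ 345.5°.
Illuminated fraction = (1 − cos 345.5°)/2 = (1 − 0.968)/2 ≈ 0.016, so 2%.

2%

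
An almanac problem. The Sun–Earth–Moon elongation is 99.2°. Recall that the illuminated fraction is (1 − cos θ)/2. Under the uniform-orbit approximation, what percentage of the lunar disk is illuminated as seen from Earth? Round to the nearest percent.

58%

cos 99.2° = (-0.160), so f = (1 − (-0.160))/2 = 0.580, i.e. 58%.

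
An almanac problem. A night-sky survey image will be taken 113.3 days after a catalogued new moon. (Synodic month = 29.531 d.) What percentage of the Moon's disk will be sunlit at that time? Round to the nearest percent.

24%

Reduce mod P: 113.3 − 3×29.531 = 24.71 d into the current lunation.
Phase angle: θ = 360°·(24.71 d)/(29.531 d) = 301.2°.
cos 301.2° = 0.518, so f = (1 − 0.518)/2 = 0.241, so 24%.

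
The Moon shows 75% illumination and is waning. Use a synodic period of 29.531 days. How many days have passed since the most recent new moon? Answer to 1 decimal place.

19.7 days

From f = (1 − cos θ)/2: cos θ = 1 − 2×0.75 = -0.500; arccos → 120.0°.
Since the Moon is past full (waning), take the reflex angle: θ = 360° − 120.0° = 240.0°.
Age = 29.531 × 240.0°/360° ≈ 19.69 days.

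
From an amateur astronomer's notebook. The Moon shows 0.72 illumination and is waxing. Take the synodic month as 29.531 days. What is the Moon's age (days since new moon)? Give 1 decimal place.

9.5 days

Invert f = (1 − cos θ)/2 to get cos θ = 1 − 2(0.72) = -0.440, hence θ₀ = arccos -0.440 = 116.1°.
Waxing ⇒ before full, so θ = 116.1°.
At 360°/29.531 d per day, 116.1° corresponds to 9.52 days.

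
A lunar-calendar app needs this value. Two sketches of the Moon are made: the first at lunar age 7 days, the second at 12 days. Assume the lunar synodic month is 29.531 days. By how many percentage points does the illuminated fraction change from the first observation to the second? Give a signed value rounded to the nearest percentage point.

+46 percentage points

θ₁ = 360° × 7/29.531 = 85.3°, f₁ = (1 − cos θ₁)/2 = 0.459.
θ₂ = 360° × 12/29.531 = 146.3°, f₂ = (1 − cos θ₂)/2 = 0.916.
Change = f₂ − f₁ = +0.457 → +46 percentage points.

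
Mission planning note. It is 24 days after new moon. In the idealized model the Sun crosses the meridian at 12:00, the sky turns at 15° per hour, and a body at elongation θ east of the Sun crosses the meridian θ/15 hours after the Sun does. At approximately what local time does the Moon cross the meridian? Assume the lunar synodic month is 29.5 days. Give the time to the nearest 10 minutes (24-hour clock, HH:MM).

Phase angle: θ = 360°·(24 d)/(29.5 d) = 292.9°.
The Moon trails the Sun by θ/15 = 292.9/15 ≈ 19.53 hours.
12:00 + 19.525 h ≈ 07:32 → 07:30 to the nearest ten minutes.

07:30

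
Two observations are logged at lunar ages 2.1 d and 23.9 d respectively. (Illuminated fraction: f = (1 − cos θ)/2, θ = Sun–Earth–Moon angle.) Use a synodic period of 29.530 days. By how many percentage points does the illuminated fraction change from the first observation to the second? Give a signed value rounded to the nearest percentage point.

θ₁ = 360° × 2.1/29.530 = 25.6°, f₁ = (1 − cos θ₁)/2 = 0.049.
θ₂ = 360° × 23.9/29.530 = 291.4°, f₂ = (1 − cos θ₂)/2 = 0.318.
Change = f₂ − f₁ = +0.269 → +27 percentage points.

+27 pp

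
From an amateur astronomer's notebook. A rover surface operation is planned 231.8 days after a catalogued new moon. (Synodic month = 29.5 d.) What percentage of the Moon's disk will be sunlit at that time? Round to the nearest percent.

231.8/29.5 = 7.858 lunations, so 7 complete cycles and 25.30 d into the next.
Elongation θ = 360° × 25.30/29.5 ≈ 308.7°.
Illuminated fraction = (1 − cos 308.7°)/2 = (1 − 0.626)/2 ≈ 0.187, so 19%.

19%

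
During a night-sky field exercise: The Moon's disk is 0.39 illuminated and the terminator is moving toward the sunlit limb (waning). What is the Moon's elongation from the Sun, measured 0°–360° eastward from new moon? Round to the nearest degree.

From f = (1 − cos θ)/2: cos θ = 1 − 2×0.39 = 0.220; arccos → 77.3°.
Waning ⇒ past full, so θ = 360° − 77.3° = 282.7°.

283°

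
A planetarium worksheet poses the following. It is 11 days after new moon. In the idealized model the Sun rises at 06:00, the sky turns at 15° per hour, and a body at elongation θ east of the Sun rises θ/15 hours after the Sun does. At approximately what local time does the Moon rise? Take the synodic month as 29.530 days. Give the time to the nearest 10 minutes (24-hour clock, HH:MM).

15:00

Elongation θ = 360° × 11/29.530 ≈ 134.1°.
The Moon trails the Sun by θ/15 = 134.1/15 ≈ 8.94 hours.
06:00 + 8.940 h ≈ 14:56 → 15:00 to the nearest ten minutes.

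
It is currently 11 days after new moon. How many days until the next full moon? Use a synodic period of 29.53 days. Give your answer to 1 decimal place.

Full moon is 0.5 of the way through the cycle: age 0.5 × 29.53 = 14.765 d.
So 3.765 days remain (14.765 − 11).

3.8 days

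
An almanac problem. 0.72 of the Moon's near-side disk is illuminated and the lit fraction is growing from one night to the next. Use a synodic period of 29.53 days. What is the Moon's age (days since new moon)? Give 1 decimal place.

9.5 days

cos θ = 1 − 2f = -0.440, giving a principal value of 116.1°.
Before full moon the principal value applies: θ = 116.1°.
Age = 29.53 × 116.1°/360° ≈ 9.52 days.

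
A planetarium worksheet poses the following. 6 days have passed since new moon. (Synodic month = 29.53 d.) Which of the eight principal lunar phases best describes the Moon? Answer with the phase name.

At 6/29.53 of the cycle, θ ≈ 73° — the first quarter range.

first quarter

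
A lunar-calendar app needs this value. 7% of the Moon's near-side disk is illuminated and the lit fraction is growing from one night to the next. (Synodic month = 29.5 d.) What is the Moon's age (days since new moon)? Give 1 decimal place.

From f = (1 − cos θ)/2: cos θ = 1 − 2×0.07 = 0.860; arccos → 30.7°.
The Moon is waxing (0°–180°), so θ = 30.7° directly.
That fraction of the synodic month is 30.7/360 × 29.5 d ≈ 2.51 d.

2.5 days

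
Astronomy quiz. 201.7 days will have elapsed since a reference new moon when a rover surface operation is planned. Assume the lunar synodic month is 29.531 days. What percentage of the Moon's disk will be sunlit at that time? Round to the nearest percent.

26%

201.7 d spans 6 complete synodic months (6 × 29.531 = 177.19 d) plus 24.51 d.
Elongation θ = 360° × 24.51/29.531 ≈ 298.8°.
With cos θ = 0.482, the lit fraction is (1 − 0.482)/2 ≈ 0.259, so 26%.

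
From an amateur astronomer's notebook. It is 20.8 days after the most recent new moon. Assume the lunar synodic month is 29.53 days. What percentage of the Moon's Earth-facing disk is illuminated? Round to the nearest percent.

64%

Phase angle: θ = 360°·(20.8 d)/(29.53 d) = 253.6°.
cos 253.6° = (-0.283), so f = (1 − (-0.283))/2 = 0.641, so 64%.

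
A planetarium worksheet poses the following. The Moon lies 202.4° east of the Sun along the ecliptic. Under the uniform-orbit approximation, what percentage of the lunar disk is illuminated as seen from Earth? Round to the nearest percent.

cos 202.4° = (-0.925), so f = (1 − (-0.925))/2 = 0.962, i.e. 96%.

96%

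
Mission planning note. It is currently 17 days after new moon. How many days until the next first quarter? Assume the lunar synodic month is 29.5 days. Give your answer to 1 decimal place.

19.9 days

First quarter is 0.25 of the way through the cycle: age 0.25 × 29.5 = 7.375 d.
Already past this cycle's first quarter; the next is at 7.375 + 29.5 = 36.875 d, so 36.875 − 17 = 19.875 days.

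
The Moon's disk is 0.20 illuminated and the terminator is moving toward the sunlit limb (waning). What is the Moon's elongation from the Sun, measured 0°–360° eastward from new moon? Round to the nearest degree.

307°

Invert f = (1 − cos θ)/2 to get cos θ = 1 − 2(0.20) = 0.600, hence θ₀ = arccos 0.600 = 53.1°.
Since the Moon is past full (waning), take the reflex angle: θ = 360° − 53.1° = 306.9°.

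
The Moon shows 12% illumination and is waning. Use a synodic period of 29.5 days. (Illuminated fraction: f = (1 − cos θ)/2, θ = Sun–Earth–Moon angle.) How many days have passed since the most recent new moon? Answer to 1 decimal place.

From f = (1 − cos θ)/2: cos θ = 1 − 2×0.12 = 0.760; arccos → 40.5°.
Waning ⇒ past full, so θ = 360° − 40.5° = 319.5°.
At 360°/29.5 d per day, 319.5° corresponds to 26.18 days.

26.2 days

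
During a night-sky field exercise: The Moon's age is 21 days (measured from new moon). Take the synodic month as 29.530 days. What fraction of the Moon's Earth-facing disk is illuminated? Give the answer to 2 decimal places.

0.62

The Moon has covered 21/29.530 of its cycle, so θ ≈ 360° × 21/29.530 = 256.0°.
cos 256.0° = (-0.242), so f = (1 − (-0.242))/2 = 0.621.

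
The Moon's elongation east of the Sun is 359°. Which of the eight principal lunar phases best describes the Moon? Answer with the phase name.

new moon

359° lies in the new moon sector of the 8-phase cycle.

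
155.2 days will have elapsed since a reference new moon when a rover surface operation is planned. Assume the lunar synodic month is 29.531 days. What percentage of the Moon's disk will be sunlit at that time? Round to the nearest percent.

52%

155.2/29.531 = 5.255 lunations, so 5 complete cycles and 7.54 d into the next.
The Moon has covered 7.54/29.531 of its cycle, so θ ≈ 360° × 7.54/29.531 = 92.0°.
Illuminated fraction = (1 − cos 92.0°)/2 = (1 − (-0.035))/2 ≈ 0.517, so 52%.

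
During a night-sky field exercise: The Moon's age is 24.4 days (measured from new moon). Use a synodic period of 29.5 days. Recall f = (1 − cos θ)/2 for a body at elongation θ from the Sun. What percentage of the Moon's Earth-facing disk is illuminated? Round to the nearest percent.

Phase angle: θ = 360°·(24.4 d)/(29.5 d) = 297.8°.
cos 297.8° = 0.466, so f = (1 − 0.466)/2 = 0.267, so 27%.

27%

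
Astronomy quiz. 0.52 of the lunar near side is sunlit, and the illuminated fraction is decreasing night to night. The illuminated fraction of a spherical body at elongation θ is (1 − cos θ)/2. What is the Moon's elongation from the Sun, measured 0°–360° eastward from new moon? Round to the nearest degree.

Invert f = (1 − cos θ)/2 to get cos θ = 1 − 2(0.52) = -0.040, hence θ₀ = arccos -0.040 = 92.3°.
Waning ⇒ past full, so θ = 360° − 92.3° = 267.7°.

268°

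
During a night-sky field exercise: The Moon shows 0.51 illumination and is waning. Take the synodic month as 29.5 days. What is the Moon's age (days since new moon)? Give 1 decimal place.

From f = (1 − cos θ)/2: cos θ = 1 − 2×0.51 = -0.020; arccos → 91.1°.
A waning Moon lies in 180°–360°, so θ = 360° − 91.1° = 268.9°.
Age = 29.5 × 268.9°/360° ≈ 22.03 days.

22.0 days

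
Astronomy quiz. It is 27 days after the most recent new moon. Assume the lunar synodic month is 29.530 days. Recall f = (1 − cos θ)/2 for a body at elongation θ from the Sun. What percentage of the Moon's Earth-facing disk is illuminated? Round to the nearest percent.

7%

Phase angle: θ = 360°·(27 d)/(29.530 d) = 329.2°.
cos 329.2° = 0.859, so f = (1 − 0.859)/2 = 0.071, so 7%.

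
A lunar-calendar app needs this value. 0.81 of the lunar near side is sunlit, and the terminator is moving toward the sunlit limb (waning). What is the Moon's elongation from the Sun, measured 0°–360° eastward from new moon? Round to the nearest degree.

232°

Invert f = (1 − cos θ)/2 to get cos θ = 1 − 2(0.81) = -0.620, hence θ₀ = arccos -0.620 = 128.3°.
Waning ⇒ past full, so θ = 360° − 128.3° = 231.7°.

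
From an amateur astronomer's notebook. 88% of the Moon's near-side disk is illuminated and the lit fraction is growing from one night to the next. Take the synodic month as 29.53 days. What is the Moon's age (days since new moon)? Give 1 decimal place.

Invert f = (1 − cos θ)/2 to get cos θ = 1 − 2(0.88) = -0.760, hence θ₀ = arccos -0.760 = 139.5°.
The Moon is waxing (0°–180°), so θ = 139.5° directly.
At 360°/29.53 d per day, 139.5° corresponds to 11.44 days.

11.4 days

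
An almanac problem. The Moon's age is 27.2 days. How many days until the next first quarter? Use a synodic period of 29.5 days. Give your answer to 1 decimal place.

9.7 days

First quarter is 0.25 of the way through the cycle: age 0.25 × 29.5 = 7.375 d.
This lunation's first quarter (7.375 d) has passed, so add one period: 36.875 − 27.2 = 9.675 days.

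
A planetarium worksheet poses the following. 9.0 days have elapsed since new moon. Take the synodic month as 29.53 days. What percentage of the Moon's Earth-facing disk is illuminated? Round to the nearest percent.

Phase angle: θ = 360°·(9.0 d)/(29.53 d) = 109.7°.
Illuminated fraction = (1 − cos 109.7°)/2 = (1 − (-0.337))/2 ≈ 0.669, so 67%.

67%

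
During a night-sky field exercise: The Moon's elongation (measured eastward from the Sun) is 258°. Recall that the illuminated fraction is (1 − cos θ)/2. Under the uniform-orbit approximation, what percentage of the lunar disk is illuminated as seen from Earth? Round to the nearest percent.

f = (1 − cos 258°)/2 = (1 − (-0.208))/2 ≈ 0.604, i.e. 60%.

60%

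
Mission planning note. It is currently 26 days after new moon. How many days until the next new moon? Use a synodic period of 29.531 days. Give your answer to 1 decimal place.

One full lunation from the last new moon is 29.531 d; remaining = 29.531 − 26 = 3.531 d.

3.5 days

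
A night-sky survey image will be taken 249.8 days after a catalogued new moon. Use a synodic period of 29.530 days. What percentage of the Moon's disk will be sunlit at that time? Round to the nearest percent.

98%

249.8/29.530 = 8.459 lunations, so 8 complete cycles and 13.56 d into the next.
The Moon has covered 13.56/29.530 of its cycle, so θ ≈ 360° × 13.56/29.530 = 165.3°.
Illuminated fraction = (1 − cos 165.3°)/2 = (1 − (-0.967))/2 ≈ 0.984, so 98%.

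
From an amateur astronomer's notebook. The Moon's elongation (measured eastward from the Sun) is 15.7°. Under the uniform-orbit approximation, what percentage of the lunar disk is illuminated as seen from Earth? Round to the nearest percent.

2%

Half-versine of 15.7°: (1 − 0.963)/2 = 0.019, i.e. 2%.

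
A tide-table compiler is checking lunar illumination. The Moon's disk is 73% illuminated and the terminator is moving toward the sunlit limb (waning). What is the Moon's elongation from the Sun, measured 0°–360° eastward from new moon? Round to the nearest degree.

cos θ = 1 − 2f = -0.460, giving a principal value of 117.4°.
A waning Moon lies in 180°–360°, so θ = 360° − 117.4° = 242.6°.

243°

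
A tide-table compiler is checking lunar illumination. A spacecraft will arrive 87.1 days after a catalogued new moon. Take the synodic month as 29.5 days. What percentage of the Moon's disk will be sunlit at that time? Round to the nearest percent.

87.1 d spans 2 complete synodic months (2 × 29.5 = 59.00 d) plus 28.10 d.
The Moon has covered 28.10/29.5 of its cycle, so θ ≈ 360° × 28.10/29.5 = 342.9°.
cos 342.9° = 0.956, so f = (1 − 0.956)/2 = 0.022, so 2%.

2%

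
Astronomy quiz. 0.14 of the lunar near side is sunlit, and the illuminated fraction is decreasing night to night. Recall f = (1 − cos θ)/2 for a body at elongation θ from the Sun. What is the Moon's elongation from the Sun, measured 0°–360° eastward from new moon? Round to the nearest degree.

316°

From f = (1 − cos θ)/2: cos θ = 1 − 2×0.14 = 0.720; arccos → 43.9°.
A waning Moon lies in 180°–360°, so θ = 360° − 43.9° = 316.1°.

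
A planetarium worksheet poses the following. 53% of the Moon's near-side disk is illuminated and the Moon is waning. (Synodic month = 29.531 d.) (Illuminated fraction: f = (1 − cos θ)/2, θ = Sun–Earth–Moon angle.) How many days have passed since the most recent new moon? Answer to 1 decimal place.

Invert f = (1 − cos θ)/2 to get cos θ = 1 − 2(0.53) = -0.060, hence θ₀ = arccos -0.060 = 93.4°.
A waning Moon lies in 180°–360°, so θ = 360° − 93.4° = 266.6°.
That fraction of the synodic month is 266.6/360 × 29.531 d ≈ 21.87 d.

21.9 days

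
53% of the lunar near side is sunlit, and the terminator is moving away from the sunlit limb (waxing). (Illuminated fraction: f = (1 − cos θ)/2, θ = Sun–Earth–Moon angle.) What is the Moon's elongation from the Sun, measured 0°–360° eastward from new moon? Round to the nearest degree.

From f = (1 − cos θ)/2: cos θ = 1 − 2×0.53 = -0.060; arccos → 93.4°.
The Moon is waxing (0°–180°), so θ = 93.4° directly.

93°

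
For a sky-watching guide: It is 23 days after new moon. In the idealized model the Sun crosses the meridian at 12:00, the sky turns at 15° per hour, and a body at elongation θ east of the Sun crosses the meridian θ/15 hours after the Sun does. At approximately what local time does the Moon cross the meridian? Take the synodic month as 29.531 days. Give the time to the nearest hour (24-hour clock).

07:00

Phase angle: θ = 360°·(23 d)/(29.531 d) = 280.4°.
At 15° of sky rotation per hour, 280.4° corresponds to a 18.69 h lag.
12:00 + 18.69 h ≈ 06:42 → 07:00 to the nearest hour.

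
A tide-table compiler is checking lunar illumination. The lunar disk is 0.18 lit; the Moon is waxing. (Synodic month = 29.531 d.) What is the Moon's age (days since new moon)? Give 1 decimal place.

cos θ = 1 − 2f = 0.640, giving a principal value of 50.2°.
Waxing ⇒ before full, so θ = 50.2°.
At 360°/29.531 d per day, 50.2° corresponds to 4.12 days.

4.1 days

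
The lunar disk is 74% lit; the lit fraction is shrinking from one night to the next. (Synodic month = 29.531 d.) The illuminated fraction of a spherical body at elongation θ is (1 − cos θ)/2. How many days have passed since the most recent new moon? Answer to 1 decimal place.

19.8 days

Invert f = (1 − cos θ)/2 to get cos θ = 1 − 2(0.74) = -0.480, hence θ₀ = arccos -0.480 = 118.7°.
Since the Moon is past full (waning), take the reflex angle: θ = 360° − 118.7° = 241.3°.
Age = 29.531 × 241.3°/360° ≈ 19.80 days.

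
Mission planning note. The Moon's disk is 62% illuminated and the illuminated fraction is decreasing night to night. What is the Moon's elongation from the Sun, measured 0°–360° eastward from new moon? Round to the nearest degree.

256°

cos θ = 1 − 2f = -0.240, giving a principal value of 103.9°.
Waning ⇒ past full, so θ = 360° − 103.9° = 256.1°.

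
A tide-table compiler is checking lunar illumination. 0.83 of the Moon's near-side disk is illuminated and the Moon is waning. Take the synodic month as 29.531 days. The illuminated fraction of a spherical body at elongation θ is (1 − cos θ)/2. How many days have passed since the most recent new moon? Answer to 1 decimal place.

18.8 days

cos θ = 1 − 2f = -0.660, giving a principal value of 131.3°.
Since the Moon is past full (waning), take the reflex angle: θ = 360° − 131.3° = 228.7°.
That fraction of the synodic month is 228.7/360 × 29.531 d ≈ 18.76 d.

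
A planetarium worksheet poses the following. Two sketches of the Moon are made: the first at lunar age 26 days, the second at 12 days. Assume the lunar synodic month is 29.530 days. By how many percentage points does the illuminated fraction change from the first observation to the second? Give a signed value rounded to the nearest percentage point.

First observation: θ = 360°·26/29.530 = 317.0°, so f = 0.135.
Second observation: θ = 146.3°, f = 0.916.
Δf = 0.916 − 0.135 = +0.781, i.e. +78 pp.

+78 pp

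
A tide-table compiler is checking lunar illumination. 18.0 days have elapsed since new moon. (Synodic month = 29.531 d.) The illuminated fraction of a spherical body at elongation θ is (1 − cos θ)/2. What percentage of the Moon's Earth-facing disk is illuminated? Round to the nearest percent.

Elongation θ = 360° × 18.0/29.531 ≈ 219.4°.
cos 219.4° = (-0.772), so f = (1 − (-0.772))/2 = 0.886, so 89%.

89%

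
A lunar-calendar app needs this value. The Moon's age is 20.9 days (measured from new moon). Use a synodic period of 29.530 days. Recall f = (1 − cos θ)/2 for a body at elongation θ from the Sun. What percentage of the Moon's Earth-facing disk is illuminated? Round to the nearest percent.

Elongation θ = 360° × 20.9/29.530 ≈ 254.8°.
Illuminated fraction = (1 − cos 254.8°)/2 = (1 − (-0.262))/2 ≈ 0.631, so 63%.

63%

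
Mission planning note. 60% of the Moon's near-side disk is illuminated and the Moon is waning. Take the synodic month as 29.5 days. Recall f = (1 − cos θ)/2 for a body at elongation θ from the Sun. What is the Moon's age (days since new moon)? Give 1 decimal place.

21.2 days

From f = (1 − cos θ)/2: cos θ = 1 − 2×0.60 = -0.200; arccos → 101.5°.
Since the Moon is past full (waning), take the reflex angle: θ = 360° − 101.5° = 258.5°.
That fraction of the synodic month is 258.5/360 × 29.5 d ≈ 21.18 d.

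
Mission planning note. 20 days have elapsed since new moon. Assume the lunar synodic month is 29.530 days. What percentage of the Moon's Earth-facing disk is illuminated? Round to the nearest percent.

72%

Elongation θ = 360° × 20/29.530 ≈ 243.8°.
cos 243.8° = (-0.441), so f = (1 − (-0.441))/2 = 0.721, so 72%.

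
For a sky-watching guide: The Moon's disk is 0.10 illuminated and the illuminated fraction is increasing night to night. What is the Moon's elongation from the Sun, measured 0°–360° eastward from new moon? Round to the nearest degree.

Invert f = (1 − cos θ)/2 to get cos θ = 1 − 2(0.10) = 0.800, hence θ₀ = arccos 0.800 = 36.9°.
Waxing ⇒ before full, so θ = 36.9°.

37°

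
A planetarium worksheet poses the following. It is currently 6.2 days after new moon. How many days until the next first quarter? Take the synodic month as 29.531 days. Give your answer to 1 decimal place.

1.2 days

First quarter occurs at elongation 90°, i.e. at age 29.531 × 90/360 = 7.383 d.
That is 7.383 − 6.2 = 1.183 days ahead.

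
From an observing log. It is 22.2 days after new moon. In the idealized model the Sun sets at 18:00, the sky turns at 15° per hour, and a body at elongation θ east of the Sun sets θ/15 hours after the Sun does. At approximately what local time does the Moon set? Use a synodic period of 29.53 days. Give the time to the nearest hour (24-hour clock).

Phase angle: θ = 360°·(22.2 d)/(29.53 d) = 270.6°.
The Moon trails the Sun by θ/15 = 270.6/15 ≈ 18.04 hours.
18:00 + 18.04 h ≈ 12:03 → 12:00 to the nearest hour.

12:00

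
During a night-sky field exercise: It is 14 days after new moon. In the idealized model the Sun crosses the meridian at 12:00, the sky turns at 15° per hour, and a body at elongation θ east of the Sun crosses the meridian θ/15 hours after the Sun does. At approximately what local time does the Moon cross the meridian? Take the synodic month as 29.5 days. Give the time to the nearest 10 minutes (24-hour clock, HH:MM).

23:20

Phase angle: θ = 360°·(14 d)/(29.5 d) = 170.8°.
Delay after the Sun = 170.8° / (15°/h) ≈ 11.39 h.
12:00 + 11.390 h ≈ 23:23 → 23:20 to the nearest ten minutes.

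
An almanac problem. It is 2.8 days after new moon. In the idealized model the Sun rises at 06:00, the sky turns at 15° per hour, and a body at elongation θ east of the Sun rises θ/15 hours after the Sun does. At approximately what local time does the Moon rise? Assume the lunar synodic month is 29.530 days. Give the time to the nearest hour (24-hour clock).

Phase angle: θ = 360°·(2.8 d)/(29.530 d) = 34.1°.
At 15° of sky rotation per hour, 34.1° corresponds to a 2.28 h lag.
06:00 + 2.28 h ≈ 08:17 → 08:00 to the nearest hour.

08:00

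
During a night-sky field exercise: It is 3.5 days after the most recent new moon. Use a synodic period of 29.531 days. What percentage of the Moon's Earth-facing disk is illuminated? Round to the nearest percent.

The Moon has covered 3.5/29.531 of its cycle, so θ ≈ 360° × 3.5/29.531 = 42.7°.
Illuminated fraction = (1 − cos 42.7°)/2 = (1 − 0.735)/2 ≈ 0.132, so 13%.

13%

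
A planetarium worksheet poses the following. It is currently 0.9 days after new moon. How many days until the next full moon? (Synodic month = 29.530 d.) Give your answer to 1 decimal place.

13.9 days

Full moon is 0.5 of the way through the cycle: age 0.5 × 29.530 = 14.765 d.
That is 14.765 − 0.9 = 13.865 days ahead.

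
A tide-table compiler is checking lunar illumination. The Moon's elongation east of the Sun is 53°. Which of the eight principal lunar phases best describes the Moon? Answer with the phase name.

waxing crescent

53° lies in the waxing crescent sector of the 8-phase cycle.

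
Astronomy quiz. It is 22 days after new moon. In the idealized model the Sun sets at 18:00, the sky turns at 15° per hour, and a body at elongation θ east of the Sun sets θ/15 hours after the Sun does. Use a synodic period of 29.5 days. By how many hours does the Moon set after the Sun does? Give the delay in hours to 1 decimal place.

17.9 h

Elongation θ = 360° × 22/29.5 ≈ 268.5°.
Delay after the Sun = 268.5° / (15°/h) ≈ 17.90 h.
So the Moon sets 17.90 h after the Sun.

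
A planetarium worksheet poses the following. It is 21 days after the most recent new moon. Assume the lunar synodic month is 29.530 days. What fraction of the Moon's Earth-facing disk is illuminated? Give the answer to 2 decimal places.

Elongation θ = 360° × 21/29.530 ≈ 256.0°.
With cos θ = (-0.242), the lit fraction is (1 − (-0.242))/2 ≈ 0.621.

0.62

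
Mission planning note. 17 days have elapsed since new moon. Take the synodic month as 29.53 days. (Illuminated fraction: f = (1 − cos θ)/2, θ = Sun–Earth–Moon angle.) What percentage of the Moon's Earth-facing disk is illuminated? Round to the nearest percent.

94%

The Moon has covered 17/29.53 of its cycle, so θ ≈ 360° × 17/29.53 = 207.2°.
Illuminated fraction = (1 − cos 207.2°)/2 = (1 − (-0.889))/2 ≈ 0.945, so 94%.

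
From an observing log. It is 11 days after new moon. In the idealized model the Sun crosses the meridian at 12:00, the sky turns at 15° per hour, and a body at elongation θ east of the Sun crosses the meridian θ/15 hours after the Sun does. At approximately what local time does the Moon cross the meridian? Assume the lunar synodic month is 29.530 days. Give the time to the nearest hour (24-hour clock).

21:00

The Moon has covered 11/29.530 of its cycle, so θ ≈ 360° × 11/29.530 = 134.1°.
Delay after the Sun = 134.1° / (15°/h) ≈ 8.94 h.
12:00 + 8.94 h ≈ 20:56 → 21:00 to the nearest hour.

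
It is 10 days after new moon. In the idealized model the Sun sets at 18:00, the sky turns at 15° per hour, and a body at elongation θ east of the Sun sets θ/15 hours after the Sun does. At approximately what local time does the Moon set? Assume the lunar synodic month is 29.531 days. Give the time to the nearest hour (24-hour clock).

02:00

Elongation θ = 360° × 10/29.531 ≈ 121.9°.
The Moon trails the Sun by θ/15 = 121.9/15 ≈ 8.13 hours.
18:00 + 8.13 h ≈ 02:08 → 02:00 to the nearest hour.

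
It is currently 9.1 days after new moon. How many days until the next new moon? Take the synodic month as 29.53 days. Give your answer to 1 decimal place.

One full lunation from the last new moon is 29.53 d; remaining = 29.53 − 9.1 = 20.430 d.

20.4 days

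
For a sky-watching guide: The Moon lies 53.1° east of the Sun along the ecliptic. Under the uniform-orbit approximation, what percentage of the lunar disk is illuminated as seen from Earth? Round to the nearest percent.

20%

Half-versine of 53.1°: (1 − 0.600)/2 = 0.200, i.e. 20%.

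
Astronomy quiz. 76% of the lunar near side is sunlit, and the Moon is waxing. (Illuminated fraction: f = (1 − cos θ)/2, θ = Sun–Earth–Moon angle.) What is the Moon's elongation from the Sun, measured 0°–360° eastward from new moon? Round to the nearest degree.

121°

cos θ = 1 − 2f = -0.520, giving a principal value of 121.3°.
Before full moon the principal value applies: θ = 121.3°.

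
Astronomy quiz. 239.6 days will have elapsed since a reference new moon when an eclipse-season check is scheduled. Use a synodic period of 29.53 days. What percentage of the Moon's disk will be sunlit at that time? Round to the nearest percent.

239.6/29.53 = 8.114 lunations, so 8 complete cycles and 3.36 d into the next.
Phase angle: θ = 360°·(3.36 d)/(29.53 d) = 41.0°.
Illuminated fraction = (1 − cos 41.0°)/2 = (1 − 0.755)/2 ≈ 0.122, so 12%.

12%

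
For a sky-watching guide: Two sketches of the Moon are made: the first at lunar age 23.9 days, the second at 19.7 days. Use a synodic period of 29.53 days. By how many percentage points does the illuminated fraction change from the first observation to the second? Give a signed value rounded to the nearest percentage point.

+43 pp

θ₁ = 360° × 23.9/29.53 = 291.4°, f₁ = (1 − cos θ₁)/2 = 0.318.
θ₂ = 360° × 19.7/29.53 = 240.2°, f₂ = (1 − cos θ₂)/2 = 0.749.
Change = f₂ − f₁ = +0.431 → +43 percentage points.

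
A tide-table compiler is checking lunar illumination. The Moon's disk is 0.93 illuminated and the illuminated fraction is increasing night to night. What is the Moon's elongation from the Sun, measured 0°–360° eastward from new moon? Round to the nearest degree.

149°

cos θ = 1 − 2f = -0.860, giving a principal value of 149.3°.
The Moon is waxing (0°–180°), so θ = 149.3° directly.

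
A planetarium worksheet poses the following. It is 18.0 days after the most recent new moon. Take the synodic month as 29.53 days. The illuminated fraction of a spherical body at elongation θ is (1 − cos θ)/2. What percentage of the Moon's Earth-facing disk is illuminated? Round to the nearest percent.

89%

Phase angle: θ = 360°·(18.0 d)/(29.53 d) = 219.4°.
cos 219.4° = (-0.772), so f = (1 − (-0.772))/2 = 0.886, so 89%.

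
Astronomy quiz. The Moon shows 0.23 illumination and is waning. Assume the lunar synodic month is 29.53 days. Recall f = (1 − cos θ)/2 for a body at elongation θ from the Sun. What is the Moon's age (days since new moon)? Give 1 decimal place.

From f = (1 − cos θ)/2: cos θ = 1 − 2×0.23 = 0.540; arccos → 57.3°.
A waning Moon lies in 180°–360°, so θ = 360° − 57.3° = 302.7°.
That fraction of the synodic month is 302.7/360 × 29.53 d ≈ 24.83 d.

24.8 days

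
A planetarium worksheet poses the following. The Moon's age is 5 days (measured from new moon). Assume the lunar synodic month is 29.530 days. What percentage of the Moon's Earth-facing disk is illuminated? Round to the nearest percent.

The Moon has covered 5/29.530 of its cycle, so θ ≈ 360° × 5/29.530 = 61.0°.
Illuminated fraction = (1 − cos 61.0°)/2 = (1 − 0.485)/2 ≈ 0.257, so 26%.

26%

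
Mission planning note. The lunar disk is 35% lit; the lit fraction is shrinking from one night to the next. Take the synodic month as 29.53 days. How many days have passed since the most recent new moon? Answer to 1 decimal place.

cos θ = 1 − 2f = 0.300, giving a principal value of 72.5°.
Waning ⇒ past full, so θ = 360° − 72.5° = 287.5°.
Age = 29.53 × 287.5°/360° ≈ 23.58 days.

23.6 days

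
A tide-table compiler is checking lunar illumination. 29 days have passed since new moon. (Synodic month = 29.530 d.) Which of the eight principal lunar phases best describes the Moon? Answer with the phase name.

new moon

At 29/29.530 of the cycle, θ ≈ 354° — the new moon range.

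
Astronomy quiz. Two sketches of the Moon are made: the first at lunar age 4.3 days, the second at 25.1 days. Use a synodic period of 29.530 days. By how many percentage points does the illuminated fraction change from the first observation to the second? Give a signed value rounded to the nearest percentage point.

θ₁ = 360° × 4.3/29.530 = 52.4°, f₁ = (1 − cos θ₁)/2 = 0.195.
θ₂ = 360° × 25.1/29.530 = 306.0°, f₂ = (1 − cos θ₂)/2 = 0.206.
Change = f₂ − f₁ = +0.011 → +1 percentage points.

+1 percentage points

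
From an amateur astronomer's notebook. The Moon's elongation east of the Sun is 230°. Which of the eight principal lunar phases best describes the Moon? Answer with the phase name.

waning gibbous

230° lies in the waning gibbous sector of the 8-phase cycle.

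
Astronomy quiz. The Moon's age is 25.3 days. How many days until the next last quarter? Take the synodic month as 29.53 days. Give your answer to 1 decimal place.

26.4 days

Last quarter occurs at elongation 270°, i.e. at age 29.53 × 270/360 = 22.148 d.
Already past this cycle's last quarter; the next is at 22.148 + 29.53 = 51.678 d, so 51.678 − 25.3 = 26.378 days.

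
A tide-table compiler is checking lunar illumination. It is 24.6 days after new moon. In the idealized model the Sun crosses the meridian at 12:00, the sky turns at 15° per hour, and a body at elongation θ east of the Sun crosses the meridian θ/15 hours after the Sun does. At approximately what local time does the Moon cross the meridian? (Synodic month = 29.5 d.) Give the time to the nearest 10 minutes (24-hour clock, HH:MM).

08:00

The Moon has covered 24.6/29.5 of its cycle, so θ ≈ 360° × 24.6/29.5 = 300.2°.
The Moon trails the Sun by θ/15 = 300.2/15 ≈ 20.01 hours.
12:00 + 20.014 h ≈ 08:01 → 08:00 to the nearest ten minutes.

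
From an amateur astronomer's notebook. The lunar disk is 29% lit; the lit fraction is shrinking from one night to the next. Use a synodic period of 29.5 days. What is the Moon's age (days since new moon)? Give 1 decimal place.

From f = (1 − cos θ)/2: cos θ = 1 − 2×0.29 = 0.420; arccos → 65.2°.
A waning Moon lies in 180°–360°, so θ = 360° − 65.2° = 294.8°.
Age = 29.5 × 294.8°/360° ≈ 24.16 days.

24.2 days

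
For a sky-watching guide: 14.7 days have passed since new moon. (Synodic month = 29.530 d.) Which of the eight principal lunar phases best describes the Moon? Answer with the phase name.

full moon

θ ≈ 360° × 14.7/29.530 = 179°, which falls in the full moon sector.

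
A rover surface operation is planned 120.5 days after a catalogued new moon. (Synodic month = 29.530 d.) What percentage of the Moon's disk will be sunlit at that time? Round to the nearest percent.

120.5 d spans 4 complete synodic months (4 × 29.530 = 118.12 d) plus 2.38 d.
Phase angle: θ = 360°·(2.38 d)/(29.530 d) = 29.0°.
Illuminated fraction = (1 − cos 29.0°)/2 = (1 − 0.874)/2 ≈ 0.063, so 6%.

6%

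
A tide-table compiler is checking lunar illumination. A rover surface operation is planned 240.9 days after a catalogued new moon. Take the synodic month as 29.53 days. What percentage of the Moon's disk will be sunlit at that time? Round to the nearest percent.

240.9 d spans 8 complete synodic months (8 × 29.53 = 236.24 d) plus 4.66 d.
Elongation θ = 360° × 4.66/29.53 ≈ 56.8°.
cos 56.8° = 0.547, so f = (1 − 0.547)/2 = 0.226, so 23%.

23%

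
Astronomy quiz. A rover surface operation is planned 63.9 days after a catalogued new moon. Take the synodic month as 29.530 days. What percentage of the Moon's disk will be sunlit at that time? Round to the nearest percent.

Reduce mod P: 63.9 − 2×29.530 = 4.84 d into the current lunation.
The Moon has covered 4.84/29.530 of its cycle, so θ ≈ 360° × 4.84/29.530 = 59.0°.
With cos θ = 0.515, the lit fraction is (1 − 0.515)/2 ≈ 0.243, so 24%.

24%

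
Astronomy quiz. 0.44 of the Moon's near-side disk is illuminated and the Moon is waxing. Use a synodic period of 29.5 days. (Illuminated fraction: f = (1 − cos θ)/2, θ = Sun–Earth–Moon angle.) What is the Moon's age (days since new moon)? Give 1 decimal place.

6.8 days

From f = (1 − cos θ)/2: cos θ = 1 − 2×0.44 = 0.120; arccos → 83.1°.
Before full moon the principal value applies: θ = 83.1°.
At 360°/29.5 d per day, 83.1° corresponds to 6.81 days.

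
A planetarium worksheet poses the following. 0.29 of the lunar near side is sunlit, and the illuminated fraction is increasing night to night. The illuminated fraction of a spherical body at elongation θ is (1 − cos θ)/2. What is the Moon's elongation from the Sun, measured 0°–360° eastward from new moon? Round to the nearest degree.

65°

cos θ = 1 − 2f = 0.420, giving a principal value of 65.2°.
The Moon is waxing (0°–180°), so θ = 65.2° directly.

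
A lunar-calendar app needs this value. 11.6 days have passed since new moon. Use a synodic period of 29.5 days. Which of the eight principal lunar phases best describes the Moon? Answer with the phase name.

waxing gibbous

At 11.6/29.5 of the cycle, θ ≈ 142° — the waxing gibbous range.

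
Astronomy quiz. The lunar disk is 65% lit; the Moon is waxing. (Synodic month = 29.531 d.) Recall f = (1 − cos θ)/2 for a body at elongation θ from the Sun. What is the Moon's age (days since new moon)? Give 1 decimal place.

Invert f = (1 − cos θ)/2 to get cos θ = 1 − 2(0.65) = -0.300, hence θ₀ = arccos -0.300 = 107.5°.
Before full moon the principal value applies: θ = 107.5°.
At 360°/29.531 d per day, 107.5° corresponds to 8.81 days.

8.8 days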